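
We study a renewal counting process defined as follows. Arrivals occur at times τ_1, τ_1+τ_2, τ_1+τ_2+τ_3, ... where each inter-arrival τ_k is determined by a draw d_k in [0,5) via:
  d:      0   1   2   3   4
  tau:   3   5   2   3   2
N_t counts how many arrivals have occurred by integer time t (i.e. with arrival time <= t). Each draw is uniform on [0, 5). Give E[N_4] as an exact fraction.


24/25

Inter-arrival values over d=0..4: [3, 5, 2, 3, 2]
Each d has probability 1/5, so the pmf of τ is: f(2) = 2/5, f(3) = 2/5, f(5) = 1/5
Renewal equation for m(n) = E[N_n]: condition on τ_1 = k (if k <= n, one arrival plus a fresh copy on the remaining n−k steps): m(n) = F(n) + Σ_{k<=n} f(k)·m(n−k), where F(n) = P(τ <= n) and m(0) = 0
m(1) = F(1) = 0
m(2) = F(2) = 2/5
m(3) = F(3) = 4/5
m(4) = F(4) + f(2)·m(2) = 4/5 + 2/5·2/5 = 24/25
E[N_4] = m(4) = 24/25


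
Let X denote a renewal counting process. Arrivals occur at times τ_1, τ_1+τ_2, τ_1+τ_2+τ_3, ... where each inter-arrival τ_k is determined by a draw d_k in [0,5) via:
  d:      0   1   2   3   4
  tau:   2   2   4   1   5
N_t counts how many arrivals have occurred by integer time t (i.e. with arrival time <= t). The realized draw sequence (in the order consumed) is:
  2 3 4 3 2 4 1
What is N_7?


2

draw d_1=2: τ_1=4, arrival time A_1=4
draw d_2=3: τ_2=1, arrival time A_2=5
draw d_3=4: τ_3=5, arrival time A_3=10
draw d_4=3: τ_4=1, arrival time A_4=11
draw d_5=2: τ_5=4, arrival time A_5=15
draw d_6=4: τ_6=5, arrival time A_6=20
draw d_7=1: τ_7=2, arrival time A_7=22
N_t over t=0..7: 0:0 1:0 2:0 3:0 4:1 5:2 6:2 7:2


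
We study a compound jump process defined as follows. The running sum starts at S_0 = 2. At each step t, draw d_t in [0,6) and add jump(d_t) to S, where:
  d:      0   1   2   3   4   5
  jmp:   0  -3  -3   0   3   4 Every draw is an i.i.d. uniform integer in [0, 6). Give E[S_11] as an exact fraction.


23/6

Outcome values over d=0..5: [0, -3, -3, 0, 3, 4]
Σy = 1, Σy² = 43, M = 6
μ = 1/6 = 1/6,  σ² = 43/6 − (1/6)² = 257/36
E[S_11] = 2 + 11·(1/6) = 23/6


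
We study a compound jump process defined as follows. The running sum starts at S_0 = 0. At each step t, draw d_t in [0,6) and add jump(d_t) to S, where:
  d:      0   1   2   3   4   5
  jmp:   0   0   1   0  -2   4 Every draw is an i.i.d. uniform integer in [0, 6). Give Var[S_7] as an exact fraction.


Outcome values over d=0..5: [0, 0, 1, 0, -2, 4]
Σy = 3, Σy² = 21, M = 6
μ = 3/6 = 1/2,  σ² = 21/6 − (1/2)² = 13/4
Independent increments: Var[S_7] = 7·σ² = 7·(13/4) = 91/4

91/4


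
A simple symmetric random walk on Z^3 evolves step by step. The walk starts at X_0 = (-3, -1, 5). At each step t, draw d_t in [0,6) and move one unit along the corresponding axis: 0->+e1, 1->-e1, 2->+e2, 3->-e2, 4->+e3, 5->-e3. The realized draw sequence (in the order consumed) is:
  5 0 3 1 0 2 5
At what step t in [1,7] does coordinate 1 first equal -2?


t=0: X=(-3, -1, 5), d=5 → -e3, X_1=(-3, -1, 4)
t=1: X=(-3, -1, 4), d=0 → +e1, X_2=(-2, -1, 4)
t=2: X=(-2, -1, 4), d=3 → -e2, X_3=(-2, -2, 4)
t=3: X=(-2, -2, 4), d=1 → -e1, X_4=(-3, -2, 4)
t=4: X=(-3, -2, 4), d=0 → +e1, X_5=(-2, -2, 4)
t=5: X=(-2, -2, 4), d=2 → +e2, X_6=(-2, -1, 4)
t=6: X=(-2, -1, 4), d=5 → -e3, X_7=(-2, -1, 3)

2


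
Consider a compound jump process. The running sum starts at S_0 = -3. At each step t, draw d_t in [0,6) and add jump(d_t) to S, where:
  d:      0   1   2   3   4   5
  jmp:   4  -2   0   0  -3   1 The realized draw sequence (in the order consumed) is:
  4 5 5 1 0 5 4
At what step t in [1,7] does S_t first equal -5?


2

t=0: S=-3, d=4, jump=-3, S_1=-6
t=1: S=-6, d=5, jump=1, S_2=-5
t=2: S=-5, d=5, jump=1, S_3=-4
t=3: S=-4, d=1, jump=-2, S_4=-6
t=4: S=-6, d=0, jump=4, S_5=-2
t=5: S=-2, d=5, jump=1, S_6=-1
t=6: S=-1, d=4, jump=-3, S_7=-4


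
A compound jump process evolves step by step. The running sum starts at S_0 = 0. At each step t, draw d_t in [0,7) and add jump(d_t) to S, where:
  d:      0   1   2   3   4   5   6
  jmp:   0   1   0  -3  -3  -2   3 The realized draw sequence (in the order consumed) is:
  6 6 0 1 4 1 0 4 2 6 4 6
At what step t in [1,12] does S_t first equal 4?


5

t=0: S=0, d=6, jump=3, S_1=3
t=1: S=3, d=6, jump=3, S_2=6
t=2: S=6, d=0, jump=0, S_3=6
t=3: S=6, d=1, jump=1, S_4=7
t=4: S=7, d=4, jump=-3, S_5=4
t=5: S=4, d=1, jump=1, S_6=5
t=6: S=5, d=0, jump=0, S_7=5
t=7: S=5, d=4, jump=-3, S_8=2
t=8: S=2, d=2, jump=0, S_9=2
t=9: S=2, d=6, jump=3, S_10=5
t=10: S=5, d=4, jump=-3, S_11=2
t=11: S=2, d=6, jump=3, S_12=5


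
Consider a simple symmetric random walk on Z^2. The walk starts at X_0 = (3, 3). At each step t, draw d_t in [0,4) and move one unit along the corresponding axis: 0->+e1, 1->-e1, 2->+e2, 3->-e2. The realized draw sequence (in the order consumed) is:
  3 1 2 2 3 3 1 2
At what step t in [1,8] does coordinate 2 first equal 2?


1

t=0: X=(3, 3), d=3 → -e2, X_1=(3, 2)
t=1: X=(3, 2), d=1 → -e1, X_2=(2, 2)
t=2: X=(2, 2), d=2 → +e2, X_3=(2, 3)
t=3: X=(2, 3), d=2 → +e2, X_4=(2, 4)
t=4: X=(2, 4), d=3 → -e2, X_5=(2, 3)
t=5: X=(2, 3), d=3 → -e2, X_6=(2, 2)
t=6: X=(2, 2), d=1 → -e1, X_7=(1, 2)
t=7: X=(1, 2), d=2 → +e2, X_8=(1, 3)


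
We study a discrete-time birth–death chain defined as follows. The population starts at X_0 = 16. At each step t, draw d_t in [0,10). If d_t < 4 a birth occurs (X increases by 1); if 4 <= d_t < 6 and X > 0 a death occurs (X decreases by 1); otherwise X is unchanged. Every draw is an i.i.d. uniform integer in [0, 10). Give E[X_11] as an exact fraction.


X can drop by at most 1 per step and X_0 = 16 > T = 11, so X_t >= 16 − t >= 5 > 0 for every t <= 11: the floor at 0 (the 'and X > 0' condition) never binds. Hence X_11 = X_0 + Σ_{t<11} Y_t with i.i.d. increments Y_t = y(d_t) ∈ {+1, −1, 0}.
Outcome values over d=0..9: [1, 1, 1, 1, -1, -1, 0, 0, 0, 0]
Σy = 2, Σy² = 6, M = 10
μ = 2/10 = 1/5,  σ² = 6/10 − (1/5)² = 14/25
E[X_11] = 16 + 11·(1/5) = 91/5

91/5


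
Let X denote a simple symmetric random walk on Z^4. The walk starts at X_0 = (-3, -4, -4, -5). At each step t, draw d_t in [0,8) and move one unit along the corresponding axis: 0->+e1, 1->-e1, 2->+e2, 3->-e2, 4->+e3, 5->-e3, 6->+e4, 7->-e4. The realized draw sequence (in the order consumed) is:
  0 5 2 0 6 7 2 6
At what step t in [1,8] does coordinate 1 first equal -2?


1

t=0: X=(-3, -4, -4, -5), d=0 → +e1, X_1=(-2, -4, -4, -5)
t=1: X=(-2, -4, -4, -5), d=5 → -e3, X_2=(-2, -4, -5, -5)
t=2: X=(-2, -4, -5, -5), d=2 → +e2, X_3=(-2, -3, -5, -5)
t=3: X=(-2, -3, -5, -5), d=0 → +e1, X_4=(-1, -3, -5, -5)
t=4: X=(-1, -3, -5, -5), d=6 → +e4, X_5=(-1, -3, -5, -4)
t=5: X=(-1, -3, -5, -4), d=7 → -e4, X_6=(-1, -3, -5, -5)
t=6: X=(-1, -3, -5, -5), d=2 → +e2, X_7=(-1, -2, -5, -5)
t=7: X=(-1, -2, -5, -5), d=6 → +e4, X_8=(-1, -2, -5, -4)


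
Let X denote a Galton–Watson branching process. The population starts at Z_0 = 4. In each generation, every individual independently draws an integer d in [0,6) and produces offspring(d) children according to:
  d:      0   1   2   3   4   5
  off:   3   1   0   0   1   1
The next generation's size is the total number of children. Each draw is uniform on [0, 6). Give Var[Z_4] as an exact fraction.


Outcome values over d=0..5: [3, 1, 0, 0, 1, 1]
Σy = 6, Σy² = 12, M = 6
μ = 6/6 = 1,  σ² = 12/6 − (1)² = 1
V_0 = 0, E_0 = 4
V_1 = 1·E_0 + (1)²·V_0 = 4;  E_1 = 4
V_2 = 1·E_1 + (1)²·V_1 = 8;  E_2 = 4
V_3 = 1·E_2 + (1)²·V_2 = 12;  E_3 = 4
V_4 = 1·E_3 + (1)²·V_3 = 16;  E_4 = 4

16


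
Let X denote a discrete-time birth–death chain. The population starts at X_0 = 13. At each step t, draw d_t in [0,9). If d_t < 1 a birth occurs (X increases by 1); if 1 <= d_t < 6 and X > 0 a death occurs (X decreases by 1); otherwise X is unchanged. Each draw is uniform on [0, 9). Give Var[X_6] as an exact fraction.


76/27

X can drop by at most 1 per step and X_0 = 13 > T = 6, so X_t >= 13 − t >= 7 > 0 for every t <= 6: the floor at 0 (the 'and X > 0' condition) never binds. Hence X_6 = X_0 + Σ_{t<6} Y_t with i.i.d. increments Y_t = y(d_t) ∈ {+1, −1, 0}.
Outcome values over d=0..8: [1, -1, -1, -1, -1, -1, 0, 0, 0]
Σy = -4, Σy² = 6, M = 9
μ = -4/9 = -4/9,  σ² = 6/9 − (-4/9)² = 38/81
Independent increments: Var[X_6] = 6·σ² = 6·(38/81) = 76/27


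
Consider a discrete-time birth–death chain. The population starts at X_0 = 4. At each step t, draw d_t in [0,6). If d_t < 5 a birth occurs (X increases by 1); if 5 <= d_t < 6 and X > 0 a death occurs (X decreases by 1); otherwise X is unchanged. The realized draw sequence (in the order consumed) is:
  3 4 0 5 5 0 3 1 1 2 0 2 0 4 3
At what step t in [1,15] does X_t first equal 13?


t=0: X=4, d=3 → birth, X_1=5
t=1: X=5, d=4 → birth, X_2=6
t=2: X=6, d=0 → birth, X_3=7
t=3: X=7, d=5 → death, X_4=6
t=4: X=6, d=5 → death, X_5=5
t=5: X=5, d=0 → birth, X_6=6
t=6: X=6, d=3 → birth, X_7=7
t=7: X=7, d=1 → birth, X_8=8
t=8: X=8, d=1 → birth, X_9=9
t=9: X=9, d=2 → birth, X_10=10
t=10: X=10, d=0 → birth, X_11=11
t=11: X=11, d=2 → birth, X_12=12
t=12: X=12, d=0 → birth, X_13=13
t=13: X=13, d=4 → birth, X_14=14
t=14: X=14, d=3 → birth, X_15=15

13


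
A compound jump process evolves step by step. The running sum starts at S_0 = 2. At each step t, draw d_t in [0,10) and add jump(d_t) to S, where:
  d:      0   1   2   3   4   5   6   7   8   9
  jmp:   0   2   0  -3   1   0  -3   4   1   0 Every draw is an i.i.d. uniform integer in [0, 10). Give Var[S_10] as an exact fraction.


198/5

Outcome values over d=0..9: [0, 2, 0, -3, 1, 0, -3, 4, 1, 0]
Σy = 2, Σy² = 40, M = 10
μ = 2/10 = 1/5,  σ² = 40/10 − (1/5)² = 99/25
Independent increments: Var[S_10] = 10·σ² = 10·(99/25) = 198/5


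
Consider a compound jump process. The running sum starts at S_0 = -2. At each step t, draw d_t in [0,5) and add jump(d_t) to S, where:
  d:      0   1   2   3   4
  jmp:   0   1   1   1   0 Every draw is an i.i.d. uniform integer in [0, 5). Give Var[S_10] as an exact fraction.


12/5

Outcome values over d=0..4: [0, 1, 1, 1, 0]
Σy = 3, Σy² = 3, M = 5
μ = 3/5 = 3/5,  σ² = 3/5 − (3/5)² = 6/25
Independent increments: Var[S_10] = 10·σ² = 10·(6/25) = 12/5


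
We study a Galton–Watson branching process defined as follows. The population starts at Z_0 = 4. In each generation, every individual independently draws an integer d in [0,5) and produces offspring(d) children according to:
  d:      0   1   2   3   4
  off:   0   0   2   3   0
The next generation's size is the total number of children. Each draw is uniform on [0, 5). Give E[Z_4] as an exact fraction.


4

Outcome values over d=0..4: [0, 0, 2, 3, 0]
Σy = 5, Σy² = 13, M = 5
μ = 5/5 = 1,  σ² = 13/5 − (1)² = 8/5
E[Z_0] = 4
E[Z_1] = 1·E[Z_0] = 4
E[Z_2] = 1·E[Z_1] = 4
E[Z_3] = 1·E[Z_2] = 4
E[Z_4] = 1·E[Z_3] = 4


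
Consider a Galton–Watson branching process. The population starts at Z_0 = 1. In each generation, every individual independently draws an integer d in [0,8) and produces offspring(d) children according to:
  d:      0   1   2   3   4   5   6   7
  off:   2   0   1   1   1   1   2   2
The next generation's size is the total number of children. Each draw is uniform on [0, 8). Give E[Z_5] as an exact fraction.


3125/1024

Outcome values over d=0..7: [2, 0, 1, 1, 1, 1, 2, 2]
Σy = 10, Σy² = 16, M = 8
μ = 10/8 = 5/4,  σ² = 16/8 − (5/4)² = 7/16
E[Z_0] = 1
E[Z_1] = 5/4·E[Z_0] = 5/4
E[Z_2] = 5/4·E[Z_1] = 25/16
E[Z_3] = 5/4·E[Z_2] = 125/64
E[Z_4] = 5/4·E[Z_3] = 625/256
E[Z_5] = 5/4·E[Z_4] = 3125/1024


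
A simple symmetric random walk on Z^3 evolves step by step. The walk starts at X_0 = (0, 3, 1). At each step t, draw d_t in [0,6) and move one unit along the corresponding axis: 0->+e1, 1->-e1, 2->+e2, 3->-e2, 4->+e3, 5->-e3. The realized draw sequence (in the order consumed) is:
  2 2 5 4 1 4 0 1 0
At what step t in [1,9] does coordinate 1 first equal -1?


t=0: X=(0, 3, 1), d=2 → +e2, X_1=(0, 4, 1)
t=1: X=(0, 4, 1), d=2 → +e2, X_2=(0, 5, 1)
t=2: X=(0, 5, 1), d=5 → -e3, X_3=(0, 5, 0)
t=3: X=(0, 5, 0), d=4 → +e3, X_4=(0, 5, 1)
t=4: X=(0, 5, 1), d=1 → -e1, X_5=(-1, 5, 1)
t=5: X=(-1, 5, 1), d=4 → +e3, X_6=(-1, 5, 2)
t=6: X=(-1, 5, 2), d=0 → +e1, X_7=(0, 5, 2)
t=7: X=(0, 5, 2), d=1 → -e1, X_8=(-1, 5, 2)
t=8: X=(-1, 5, 2), d=0 → +e1, X_9=(0, 5, 2)

5


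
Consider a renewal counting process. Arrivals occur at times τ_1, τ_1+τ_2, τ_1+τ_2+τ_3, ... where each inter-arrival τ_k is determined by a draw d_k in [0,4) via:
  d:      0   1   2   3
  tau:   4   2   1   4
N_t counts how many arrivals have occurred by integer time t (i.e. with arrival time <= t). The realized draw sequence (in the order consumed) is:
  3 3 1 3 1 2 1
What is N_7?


1

draw d_1=3: τ_1=4, arrival time A_1=4
draw d_2=3: τ_2=4, arrival time A_2=8
draw d_3=1: τ_3=2, arrival time A_3=10
draw d_4=3: τ_4=4, arrival time A_4=14
draw d_5=1: τ_5=2, arrival time A_5=16
draw d_6=2: τ_6=1, arrival time A_6=17
draw d_7=1: τ_7=2, arrival time A_7=19
N_t over t=0..7: 0:0 1:0 2:0 3:0 4:1 5:1 6:1 7:1


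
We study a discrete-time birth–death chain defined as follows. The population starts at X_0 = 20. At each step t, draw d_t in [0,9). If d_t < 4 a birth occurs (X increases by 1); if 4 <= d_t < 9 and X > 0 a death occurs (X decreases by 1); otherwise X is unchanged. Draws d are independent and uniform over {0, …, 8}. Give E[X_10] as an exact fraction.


X can drop by at most 1 per step and X_0 = 20 > T = 10, so X_t >= 20 − t >= 10 > 0 for every t <= 10: the floor at 0 (the 'and X > 0' condition) never binds. Hence X_10 = X_0 + Σ_{t<10} Y_t with i.i.d. increments Y_t = y(d_t) ∈ {+1, −1, 0}.
Outcome values over d=0..8: [1, 1, 1, 1, -1, -1, -1, -1, -1]
Σy = -1, Σy² = 9, M = 9
μ = -1/9 = -1/9,  σ² = 9/9 − (-1/9)² = 80/81
E[X_10] = 20 + 10·(-1/9) = 170/9

170/9


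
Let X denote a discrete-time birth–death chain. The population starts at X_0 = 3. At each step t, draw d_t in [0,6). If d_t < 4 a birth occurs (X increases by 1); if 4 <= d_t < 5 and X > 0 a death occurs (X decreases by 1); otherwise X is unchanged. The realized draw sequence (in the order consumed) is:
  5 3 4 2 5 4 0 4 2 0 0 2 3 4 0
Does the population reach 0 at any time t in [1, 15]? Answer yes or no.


t=0: X=3, d=5 → hold, X_1=3
t=1: X=3, d=3 → birth, X_2=4
t=2: X=4, d=4 → death, X_3=3
t=3: X=3, d=2 → birth, X_4=4
t=4: X=4, d=5 → hold, X_5=4
t=5: X=4, d=4 → death, X_6=3
t=6: X=3, d=0 → birth, X_7=4
t=7: X=4, d=4 → death, X_8=3
t=8: X=3, d=2 → birth, X_9=4
t=9: X=4, d=0 → birth, X_10=5
t=10: X=5, d=0 → birth, X_11=6
t=11: X=6, d=2 → birth, X_12=7
t=12: X=7, d=3 → birth, X_13=8
t=13: X=8, d=4 → death, X_14=7
t=14: X=7, d=0 → birth, X_15=8

no


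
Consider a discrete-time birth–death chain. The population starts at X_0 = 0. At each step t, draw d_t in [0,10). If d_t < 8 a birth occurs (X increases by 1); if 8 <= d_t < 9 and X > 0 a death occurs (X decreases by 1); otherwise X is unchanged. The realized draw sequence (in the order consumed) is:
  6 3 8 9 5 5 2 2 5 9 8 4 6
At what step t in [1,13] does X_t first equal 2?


t=0: X=0, d=6 → birth, X_1=1
t=1: X=1, d=3 → birth, X_2=2
t=2: X=2, d=8 → death, X_3=1
t=3: X=1, d=9 → hold, X_4=1
t=4: X=1, d=5 → birth, X_5=2
t=5: X=2, d=5 → birth, X_6=3
t=6: X=3, d=2 → birth, X_7=4
t=7: X=4, d=2 → birth, X_8=5
t=8: X=5, d=5 → birth, X_9=6
t=9: X=6, d=9 → hold, X_10=6
t=10: X=6, d=8 → death, X_11=5
t=11: X=5, d=4 → birth, X_12=6
t=12: X=6, d=6 → birth, X_13=7

2


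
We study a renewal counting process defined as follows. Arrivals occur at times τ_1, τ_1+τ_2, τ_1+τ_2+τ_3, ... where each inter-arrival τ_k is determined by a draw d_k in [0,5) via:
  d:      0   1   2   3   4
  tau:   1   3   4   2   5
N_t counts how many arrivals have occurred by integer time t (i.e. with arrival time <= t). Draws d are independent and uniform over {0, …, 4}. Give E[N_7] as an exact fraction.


164311/78125

Inter-arrival values over d=0..4: [1, 3, 4, 2, 5]
Each d has probability 1/5, so the pmf of τ is: f(1) = 1/5, f(2) = 1/5, f(3) = 1/5, f(4) = 1/5, f(5) = 1/5
Renewal equation for m(n) = E[N_n]: condition on τ_1 = k (if k <= n, one arrival plus a fresh copy on the remaining n−k steps): m(n) = F(n) + Σ_{k<=n} f(k)·m(n−k), where F(n) = P(τ <= n) and m(0) = 0
m(1) = F(1) = 1/5
m(2) = F(2) + f(1)·m(1) = 2/5 + 1/5·1/5 = 11/25
m(3) = F(3) + f(1)·m(2) + f(2)·m(1) = 3/5 + 1/5·11/25 + 1/5·1/5 = 91/125
m(4) = F(4) + f(1)·m(3) + f(2)·m(2) + f(3)·m(1) = 4/5 + 1/5·91/125 + 1/5·11/25 + 1/5·1/5 = 671/625
m(5) = F(5) + f(1)·m(4) + f(2)·m(3) + f(3)·m(2) + f(4)·m(1) = 1 + 1/5·671/625 + 1/5·91/125 + 1/5·11/25 + 1/5·1/5 = 4651/3125
m(6) = F(6) + f(1)·m(5) + f(2)·m(4) + f(3)·m(3) + f(4)·m(2) + f(5)·m(1) = 1 + 1/5·4651/3125 + 1/5·671/625 + 1/5·91/125 + 1/5·11/25 + 1/5·1/5 = 27906/15625
m(7) = F(7) + f(1)·m(6) + f(2)·m(5) + f(3)·m(4) + f(4)·m(3) + f(5)·m(2) = 1 + 1/5·27906/15625 + 1/5·4651/3125 + 1/5·671/625 + 1/5·91/125 + 1/5·11/25 = 164311/78125
E[N_7] = m(7) = 164311/78125


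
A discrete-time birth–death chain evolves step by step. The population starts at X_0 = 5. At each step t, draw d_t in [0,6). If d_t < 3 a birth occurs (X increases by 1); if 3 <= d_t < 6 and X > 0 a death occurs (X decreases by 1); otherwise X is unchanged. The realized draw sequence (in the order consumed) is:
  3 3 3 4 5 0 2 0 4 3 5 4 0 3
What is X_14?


t=0: X=5, d=3 → death, X_1=4
t=1: X=4, d=3 → death, X_2=3
t=2: X=3, d=3 → death, X_3=2
t=3: X=2, d=4 → death, X_4=1
t=4: X=1, d=5 → death, X_5=0
t=5: X=0, d=0 → birth, X_6=1
t=6: X=1, d=2 → birth, X_7=2
t=7: X=2, d=0 → birth, X_8=3
t=8: X=3, d=4 → death, X_9=2
t=9: X=2, d=3 → death, X_10=1
t=10: X=1, d=5 → death, X_11=0
t=11: X=0, d=4 → hold, X_12=0
t=12: X=0, d=0 → birth, X_13=1
t=13: X=1, d=3 → death, X_14=0

0


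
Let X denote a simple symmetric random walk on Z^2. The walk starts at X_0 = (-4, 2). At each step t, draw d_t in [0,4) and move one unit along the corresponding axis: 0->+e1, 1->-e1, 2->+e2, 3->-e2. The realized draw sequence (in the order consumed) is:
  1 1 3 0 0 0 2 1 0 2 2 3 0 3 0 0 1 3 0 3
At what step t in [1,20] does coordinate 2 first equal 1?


t=0: X=(-4, 2), d=1 → -e1, X_1=(-5, 2)
t=1: X=(-5, 2), d=1 → -e1, X_2=(-6, 2)
t=2: X=(-6, 2), d=3 → -e2, X_3=(-6, 1)
t=3: X=(-6, 1), d=0 → +e1, X_4=(-5, 1)
t=4: X=(-5, 1), d=0 → +e1, X_5=(-4, 1)
t=5: X=(-4, 1), d=0 → +e1, X_6=(-3, 1)
t=6: X=(-3, 1), d=2 → +e2, X_7=(-3, 2)
t=7: X=(-3, 2), d=1 → -e1, X_8=(-4, 2)
t=8: X=(-4, 2), d=0 → +e1, X_9=(-3, 2)
t=9: X=(-3, 2), d=2 → +e2, X_10=(-3, 3)
t=10: X=(-3, 3), d=2 → +e2, X_11=(-3, 4)
t=11: X=(-3, 4), d=3 → -e2, X_12=(-3, 3)
t=12: X=(-3, 3), d=0 → +e1, X_13=(-2, 3)
t=13: X=(-2, 3), d=3 → -e2, X_14=(-2, 2)
t=14: X=(-2, 2), d=0 → +e1, X_15=(-1, 2)
t=15: X=(-1, 2), d=0 → +e1, X_16=(0, 2)
t=16: X=(0, 2), d=1 → -e1, X_17=(-1, 2)
t=17: X=(-1, 2), d=3 → -e2, X_18=(-1, 1)
t=18: X=(-1, 1), d=0 → +e1, X_19=(0, 1)
t=19: X=(0, 1), d=3 → -e2, X_20=(0, 0)

3


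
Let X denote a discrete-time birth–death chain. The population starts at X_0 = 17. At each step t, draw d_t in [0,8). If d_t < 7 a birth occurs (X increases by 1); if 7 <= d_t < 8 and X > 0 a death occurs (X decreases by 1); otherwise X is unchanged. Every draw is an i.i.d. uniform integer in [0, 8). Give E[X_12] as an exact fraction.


X can drop by at most 1 per step and X_0 = 17 > T = 12, so X_t >= 17 − t >= 5 > 0 for every t <= 12: the floor at 0 (the 'and X > 0' condition) never binds. Hence X_12 = X_0 + Σ_{t<12} Y_t with i.i.d. increments Y_t = y(d_t) ∈ {+1, −1, 0}.
Outcome values over d=0..7: [1, 1, 1, 1, 1, 1, 1, -1]
Σy = 6, Σy² = 8, M = 8
μ = 6/8 = 3/4,  σ² = 8/8 − (3/4)² = 7/16
E[X_12] = 17 + 12·(3/4) = 26

26


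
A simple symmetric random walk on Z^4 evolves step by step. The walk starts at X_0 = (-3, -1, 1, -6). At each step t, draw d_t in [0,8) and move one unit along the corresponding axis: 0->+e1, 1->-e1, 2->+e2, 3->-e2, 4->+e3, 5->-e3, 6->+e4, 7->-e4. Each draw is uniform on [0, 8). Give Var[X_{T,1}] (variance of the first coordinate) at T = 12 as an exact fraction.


3

Outcome values over d=0..7: [1, -1, 0, 0, 0, 0, 0, 0]
Σy = 0, Σy² = 2, M = 8
μ = 0/8 = 0,  σ² = 2/8 − (0)² = 1/4
Independent increments: Var[X_12] = 12·σ² = 12·(1/4) = 3


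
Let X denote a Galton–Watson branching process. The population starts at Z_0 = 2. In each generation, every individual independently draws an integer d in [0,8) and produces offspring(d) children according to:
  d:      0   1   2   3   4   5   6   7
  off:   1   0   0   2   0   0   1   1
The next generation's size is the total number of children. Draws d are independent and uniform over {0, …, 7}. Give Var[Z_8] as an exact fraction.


Outcome values over d=0..7: [1, 0, 0, 2, 0, 0, 1, 1]
Σy = 5, Σy² = 7, M = 8
μ = 5/8 = 5/8,  σ² = 7/8 − (5/8)² = 31/64
V_0 = 0, E_0 = 2
V_1 = 31/64·E_0 + (5/8)²·V_0 = 31/32;  E_1 = 5/4
V_2 = 31/64·E_1 + (5/8)²·V_1 = 2015/2048;  E_2 = 25/32
V_3 = 31/64·E_2 + (5/8)²·V_2 = 99975/131072;  E_3 = 125/256
V_4 = 31/64·E_3 + (5/8)²·V_3 = 4483375/8388608;  E_4 = 625/2048
V_5 = 31/64·E_4 + (5/8)²·V_4 = 191444375/536870912;  E_5 = 3125/16384
V_6 = 31/64·E_5 + (5/8)²·V_5 = 7960509375/34359738368;  E_6 = 15625/131072
V_7 = 31/64·E_6 + (5/8)²·V_6 = 325988734375/2199023255552;  E_7 = 78125/1048576
V_8 = 31/64·E_7 + (5/8)²·V_7 = 13228758359375/140737488355328;  E_8 = 390625/8388608

13228758359375/140737488355328


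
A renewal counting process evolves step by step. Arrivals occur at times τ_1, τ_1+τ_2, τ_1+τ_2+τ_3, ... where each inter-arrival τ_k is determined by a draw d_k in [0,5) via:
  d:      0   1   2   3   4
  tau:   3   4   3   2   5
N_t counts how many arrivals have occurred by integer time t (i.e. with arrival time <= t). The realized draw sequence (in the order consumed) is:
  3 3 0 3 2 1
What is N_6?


draw d_1=3: τ_1=2, arrival time A_1=2
draw d_2=3: τ_2=2, arrival time A_2=4
draw d_3=0: τ_3=3, arrival time A_3=7
draw d_4=3: τ_4=2, arrival time A_4=9
draw d_5=2: τ_5=3, arrival time A_5=12
draw d_6=1: τ_6=4, arrival time A_6=16
N_t over t=0..6: 0:0 1:0 2:1 3:1 4:2 5:2 6:2

2


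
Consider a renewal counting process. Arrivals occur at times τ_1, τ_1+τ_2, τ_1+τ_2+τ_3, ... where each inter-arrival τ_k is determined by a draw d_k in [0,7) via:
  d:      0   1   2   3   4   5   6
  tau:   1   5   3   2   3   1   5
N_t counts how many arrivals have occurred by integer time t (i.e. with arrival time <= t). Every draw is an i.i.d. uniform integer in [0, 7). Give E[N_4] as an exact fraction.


Inter-arrival values over d=0..6: [1, 5, 3, 2, 3, 1, 5]
Each d has probability 1/7, so the pmf of τ is: f(1) = 2/7, f(2) = 1/7, f(3) = 2/7, f(5) = 2/7
Renewal equation for m(n) = E[N_n]: condition on τ_1 = k (if k <= n, one arrival plus a fresh copy on the remaining n−k steps): m(n) = F(n) + Σ_{k<=n} f(k)·m(n−k), where F(n) = P(τ <= n) and m(0) = 0
m(1) = F(1) = 2/7
m(2) = F(2) + f(1)·m(1) = 3/7 + 2/7·2/7 = 25/49
m(3) = F(3) + f(1)·m(2) + f(2)·m(1) = 5/7 + 2/7·25/49 + 1/7·2/7 = 309/343
m(4) = F(4) + f(1)·m(3) + f(2)·m(2) + f(3)·m(1) = 5/7 + 2/7·309/343 + 1/7·25/49 + 2/7·2/7 = 2704/2401
E[N_4] = m(4) = 2704/2401

2704/2401


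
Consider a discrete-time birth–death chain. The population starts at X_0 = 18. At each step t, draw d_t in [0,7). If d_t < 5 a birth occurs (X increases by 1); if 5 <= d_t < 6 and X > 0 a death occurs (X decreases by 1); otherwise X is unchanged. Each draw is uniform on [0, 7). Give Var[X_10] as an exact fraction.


260/49

X can drop by at most 1 per step and X_0 = 18 > T = 10, so X_t >= 18 − t >= 8 > 0 for every t <= 10: the floor at 0 (the 'and X > 0' condition) never binds. Hence X_10 = X_0 + Σ_{t<10} Y_t with i.i.d. increments Y_t = y(d_t) ∈ {+1, −1, 0}.
Outcome values over d=0..6: [1, 1, 1, 1, 1, -1, 0]
Σy = 4, Σy² = 6, M = 7
μ = 4/7 = 4/7,  σ² = 6/7 − (4/7)² = 26/49
Independent increments: Var[X_10] = 10·σ² = 10·(26/49) = 260/49


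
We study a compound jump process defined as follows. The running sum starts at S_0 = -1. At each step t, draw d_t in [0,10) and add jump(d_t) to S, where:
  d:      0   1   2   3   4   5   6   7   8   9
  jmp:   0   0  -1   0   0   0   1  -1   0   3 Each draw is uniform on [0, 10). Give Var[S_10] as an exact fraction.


58/5

Outcome values over d=0..9: [0, 0, -1, 0, 0, 0, 1, -1, 0, 3]
Σy = 2, Σy² = 12, M = 10
μ = 2/10 = 1/5,  σ² = 12/10 − (1/5)² = 29/25
Independent increments: Var[S_10] = 10·σ² = 10·(29/25) = 58/5


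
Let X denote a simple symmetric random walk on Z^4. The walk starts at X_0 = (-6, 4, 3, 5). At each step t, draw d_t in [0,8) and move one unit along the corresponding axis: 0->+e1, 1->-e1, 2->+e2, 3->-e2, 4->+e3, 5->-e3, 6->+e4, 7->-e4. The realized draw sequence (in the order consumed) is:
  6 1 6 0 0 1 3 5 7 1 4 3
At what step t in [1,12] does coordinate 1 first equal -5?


5

t=0: X=(-6, 4, 3, 5), d=6 → +e4, X_1=(-6, 4, 3, 6)
t=1: X=(-6, 4, 3, 6), d=1 → -e1, X_2=(-7, 4, 3, 6)
t=2: X=(-7, 4, 3, 6), d=6 → +e4, X_3=(-7, 4, 3, 7)
t=3: X=(-7, 4, 3, 7), d=0 → +e1, X_4=(-6, 4, 3, 7)
t=4: X=(-6, 4, 3, 7), d=0 → +e1, X_5=(-5, 4, 3, 7)
t=5: X=(-5, 4, 3, 7), d=1 → -e1, X_6=(-6, 4, 3, 7)
t=6: X=(-6, 4, 3, 7), d=3 → -e2, X_7=(-6, 3, 3, 7)
t=7: X=(-6, 3, 3, 7), d=5 → -e3, X_8=(-6, 3, 2, 7)
t=8: X=(-6, 3, 2, 7), d=7 → -e4, X_9=(-6, 3, 2, 6)
t=9: X=(-6, 3, 2, 6), d=1 → -e1, X_10=(-7, 3, 2, 6)
t=10: X=(-7, 3, 2, 6), d=4 → +e3, X_11=(-7, 3, 3, 6)
t=11: X=(-7, 3, 3, 6), d=3 → -e2, X_12=(-7, 2, 3, 6)


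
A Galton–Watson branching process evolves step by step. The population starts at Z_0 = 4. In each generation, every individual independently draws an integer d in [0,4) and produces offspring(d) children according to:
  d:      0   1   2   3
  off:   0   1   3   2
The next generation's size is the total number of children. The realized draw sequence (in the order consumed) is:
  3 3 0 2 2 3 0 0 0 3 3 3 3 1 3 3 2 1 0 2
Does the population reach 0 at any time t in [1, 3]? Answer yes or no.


no

gen 0: Z_0=4, draws=[3, 3, 0, 2], offspring=[2, 2, 0, 3], Z_1=7
gen 1: Z_1=7, draws=[2, 3, 0, 0, 0, 3, 3], offspring=[3, 2, 0, 0, 0, 2, 2], Z_2=9
gen 2: Z_2=9, draws=[3, 3, 1, 3, 3, 2, 1, 0, 2], offspring=[2, 2, 1, 2, 2, 3, 1, 0, 3], Z_3=16


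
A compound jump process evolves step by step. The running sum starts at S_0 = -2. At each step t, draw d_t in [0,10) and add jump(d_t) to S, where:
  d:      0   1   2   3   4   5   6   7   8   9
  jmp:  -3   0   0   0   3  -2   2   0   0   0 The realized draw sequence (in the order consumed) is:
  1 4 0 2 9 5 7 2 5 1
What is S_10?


-6

t=0: S=-2, d=1, jump=0, S_1=-2
t=1: S=-2, d=4, jump=3, S_2=1
t=2: S=1, d=0, jump=-3, S_3=-2
t=3: S=-2, d=2, jump=0, S_4=-2
t=4: S=-2, d=9, jump=0, S_5=-2
t=5: S=-2, d=5, jump=-2, S_6=-4
t=6: S=-4, d=7, jump=0, S_7=-4
t=7: S=-4, d=2, jump=0, S_8=-4
t=8: S=-4, d=5, jump=-2, S_9=-6
t=9: S=-6, d=1, jump=0, S_10=-6


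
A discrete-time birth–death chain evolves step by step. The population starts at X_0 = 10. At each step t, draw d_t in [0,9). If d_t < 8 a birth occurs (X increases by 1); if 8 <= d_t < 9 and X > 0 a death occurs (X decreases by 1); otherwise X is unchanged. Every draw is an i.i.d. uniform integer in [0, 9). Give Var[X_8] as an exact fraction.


X can drop by at most 1 per step and X_0 = 10 > T = 8, so X_t >= 10 − t >= 2 > 0 for every t <= 8: the floor at 0 (the 'and X > 0' condition) never binds. Hence X_8 = X_0 + Σ_{t<8} Y_t with i.i.d. increments Y_t = y(d_t) ∈ {+1, −1, 0}.
Outcome values over d=0..8: [1, 1, 1, 1, 1, 1, 1, 1, -1]
Σy = 7, Σy² = 9, M = 9
μ = 7/9 = 7/9,  σ² = 9/9 − (7/9)² = 32/81
Independent increments: Var[X_8] = 8·σ² = 8·(32/81) = 256/81

256/81


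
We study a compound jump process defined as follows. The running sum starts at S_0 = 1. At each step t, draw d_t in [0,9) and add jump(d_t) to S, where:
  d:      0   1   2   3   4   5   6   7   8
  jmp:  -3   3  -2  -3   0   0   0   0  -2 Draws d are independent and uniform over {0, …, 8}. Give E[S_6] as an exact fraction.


Outcome values over d=0..8: [-3, 3, -2, -3, 0, 0, 0, 0, -2]
Σy = -7, Σy² = 35, M = 9
μ = -7/9 = -7/9,  σ² = 35/9 − (-7/9)² = 266/81
E[S_6] = 1 + 6·(-7/9) = -11/3

-11/3


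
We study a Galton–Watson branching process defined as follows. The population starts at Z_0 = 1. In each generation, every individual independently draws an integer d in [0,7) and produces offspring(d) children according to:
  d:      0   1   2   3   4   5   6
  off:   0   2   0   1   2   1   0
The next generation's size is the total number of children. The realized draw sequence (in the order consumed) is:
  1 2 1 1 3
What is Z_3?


3

gen 0: Z_0=1, draws=[1], offspring=[2], Z_1=2
gen 1: Z_1=2, draws=[2, 1], offspring=[0, 2], Z_2=2
gen 2: Z_2=2, draws=[1, 3], offspring=[2, 1], Z_3=3


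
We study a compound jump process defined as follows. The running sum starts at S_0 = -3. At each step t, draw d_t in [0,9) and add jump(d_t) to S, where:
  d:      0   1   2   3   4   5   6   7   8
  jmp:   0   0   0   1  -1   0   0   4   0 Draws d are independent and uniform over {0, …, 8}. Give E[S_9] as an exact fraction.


Outcome values over d=0..8: [0, 0, 0, 1, -1, 0, 0, 4, 0]
Σy = 4, Σy² = 18, M = 9
μ = 4/9 = 4/9,  σ² = 18/9 − (4/9)² = 146/81
E[S_9] = -3 + 9·(4/9) = 1

1


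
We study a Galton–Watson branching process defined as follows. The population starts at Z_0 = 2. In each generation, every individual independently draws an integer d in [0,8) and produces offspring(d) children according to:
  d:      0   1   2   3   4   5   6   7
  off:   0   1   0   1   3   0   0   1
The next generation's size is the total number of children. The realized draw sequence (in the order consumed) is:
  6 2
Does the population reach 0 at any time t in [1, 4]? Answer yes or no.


gen 0: Z_0=2, draws=[6, 2], offspring=[0, 0], Z_1=0
gen 1: Z_1=0, draws=[], offspring=[], Z_2=0
gen 2: Z_2=0, draws=[], offspring=[], Z_3=0
gen 3: Z_3=0, draws=[], offspring=[], Z_4=0

yes


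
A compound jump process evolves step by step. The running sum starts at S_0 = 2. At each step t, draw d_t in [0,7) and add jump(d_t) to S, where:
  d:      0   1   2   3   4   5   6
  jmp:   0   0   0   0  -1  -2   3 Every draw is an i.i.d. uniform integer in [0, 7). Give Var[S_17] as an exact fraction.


Outcome values over d=0..6: [0, 0, 0, 0, -1, -2, 3]
Σy = 0, Σy² = 14, M = 7
μ = 0/7 = 0,  σ² = 14/7 − (0)² = 2
Independent increments: Var[S_17] = 17·σ² = 17·(2) = 34

34


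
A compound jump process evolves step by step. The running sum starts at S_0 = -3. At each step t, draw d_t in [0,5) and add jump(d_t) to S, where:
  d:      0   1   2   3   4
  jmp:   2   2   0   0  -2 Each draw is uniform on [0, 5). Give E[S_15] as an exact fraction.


Outcome values over d=0..4: [2, 2, 0, 0, -2]
Σy = 2, Σy² = 12, M = 5
μ = 2/5 = 2/5,  σ² = 12/5 − (2/5)² = 56/25
E[S_15] = -3 + 15·(2/5) = 3

3


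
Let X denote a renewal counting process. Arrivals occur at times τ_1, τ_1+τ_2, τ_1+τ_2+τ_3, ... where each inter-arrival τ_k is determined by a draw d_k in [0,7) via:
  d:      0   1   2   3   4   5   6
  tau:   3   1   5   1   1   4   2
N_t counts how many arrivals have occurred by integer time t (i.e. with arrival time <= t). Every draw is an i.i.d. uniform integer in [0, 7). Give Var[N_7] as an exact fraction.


Inter-arrival values over d=0..6: [3, 1, 5, 1, 1, 4, 2]
Each d has probability 1/7, so the pmf of τ is: f(1) = 3/7, f(2) = 1/7, f(3) = 1/7, f(4) = 1/7, f(5) = 1/7
Let p_n(j) = P(N_n = j), with p_0 = [1]. Condition on τ_1: p_n(0) = P(τ > n), and for j >= 1, p_n(j) = Σ_{k<=n} f(k)·p_{n−k}(j−1)
p_1 = [4/7, 3/7]  (j = 0..1)
p_2 = [3/7, 19/49, 9/49]  (j = 0..2)
p_3 = [2/7, 20/49, 78/343, 27/343]  (j = 0..3)
p_4 = [1/7, 20/49, 100/343, 297/2401, 81/2401]  (j = 0..4)
p_5 = [0, 19/49, 120/343, 9/49, 1080/16807, 243/16807]  (j = 0..5)
p_6 = [0, 10/49, 137/343, 601/2401, 1809/16807, 3807/117649, 729/117649]  (j = 0..6)
p_7 = [0, 6/49, 108/343, 772/2401, 390/2401, 7074/117649, 13122/823543, 2187/823543]  (j = 0..7)
E[N_7] = Σ j·p_7(j) = 2290557/823543;  E[N_7²] = Σ j²·p_7(j) = 7479063/823543
Var[N_7] = 7479063/823543 − (2290557/823543)² = 912678609960/678223072849

912678609960/678223072849


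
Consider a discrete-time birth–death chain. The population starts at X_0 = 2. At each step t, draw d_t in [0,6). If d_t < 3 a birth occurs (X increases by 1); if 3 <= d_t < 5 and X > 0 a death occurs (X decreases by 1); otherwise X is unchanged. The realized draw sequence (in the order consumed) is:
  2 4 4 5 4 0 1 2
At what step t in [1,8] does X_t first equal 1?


3

t=0: X=2, d=2 → birth, X_1=3
t=1: X=3, d=4 → death, X_2=2
t=2: X=2, d=4 → death, X_3=1
t=3: X=1, d=5 → hold, X_4=1
t=4: X=1, d=4 → death, X_5=0
t=5: X=0, d=0 → birth, X_6=1
t=6: X=1, d=1 → birth, X_7=2
t=7: X=2, d=2 → birth, X_8=3


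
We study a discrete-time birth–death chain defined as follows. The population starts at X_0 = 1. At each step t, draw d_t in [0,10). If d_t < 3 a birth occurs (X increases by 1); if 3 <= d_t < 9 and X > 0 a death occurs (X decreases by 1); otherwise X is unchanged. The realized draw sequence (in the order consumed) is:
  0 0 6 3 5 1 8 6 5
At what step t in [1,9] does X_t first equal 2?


1

t=0: X=1, d=0 → birth, X_1=2
t=1: X=2, d=0 → birth, X_2=3
t=2: X=3, d=6 → death, X_3=2
t=3: X=2, d=3 → death, X_4=1
t=4: X=1, d=5 → death, X_5=0
t=5: X=0, d=1 → birth, X_6=1
t=6: X=1, d=8 → death, X_7=0
t=7: X=0, d=6 → hold, X_8=0
t=8: X=0, d=5 → hold, X_9=0


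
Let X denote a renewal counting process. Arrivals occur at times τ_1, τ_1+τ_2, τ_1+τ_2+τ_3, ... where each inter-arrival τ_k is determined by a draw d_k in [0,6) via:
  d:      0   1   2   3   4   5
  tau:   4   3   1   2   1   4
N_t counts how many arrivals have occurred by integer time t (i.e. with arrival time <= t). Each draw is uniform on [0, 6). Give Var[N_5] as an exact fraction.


Inter-arrival values over d=0..5: [4, 3, 1, 2, 1, 4]
Each d has probability 1/6, so the pmf of τ is: f(1) = 1/3, f(2) = 1/6, f(3) = 1/6, f(4) = 1/3
Let p_n(j) = P(N_n = j), with p_0 = [1]. Condition on τ_1: p_n(0) = P(τ > n), and for j >= 1, p_n(j) = Σ_{k<=n} f(k)·p_{n−k}(j−1)
p_1 = [2/3, 1/3]  (j = 0..1)
p_2 = [1/2, 7/18, 1/9]  (j = 0..2)
p_3 = [1/3, 4/9, 5/27, 1/27]  (j = 0..3)
p_4 = [0, 23/36, 29/108, 13/162, 1/81]  (j = 0..4)
p_5 = [0, 13/36, 25/54, 5/36, 8/243, 1/243]  (j = 0..5)
E[N_5] = Σ j·p_5(j) = 451/243;  E[N_5²] = Σ j²·p_5(j) = 221/54
Var[N_5] = 221/54 − (451/243)² = 76525/118098

76525/118098


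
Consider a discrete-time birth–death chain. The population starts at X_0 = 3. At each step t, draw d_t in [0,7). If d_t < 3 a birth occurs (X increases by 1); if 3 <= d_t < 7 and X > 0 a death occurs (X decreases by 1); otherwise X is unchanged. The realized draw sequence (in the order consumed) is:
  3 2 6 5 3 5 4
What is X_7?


t=0: X=3, d=3 → death, X_1=2
t=1: X=2, d=2 → birth, X_2=3
t=2: X=3, d=6 → death, X_3=2
t=3: X=2, d=5 → death, X_4=1
t=4: X=1, d=3 → death, X_5=0
t=5: X=0, d=5 → hold, X_6=0
t=6: X=0, d=4 → hold, X_7=0

0


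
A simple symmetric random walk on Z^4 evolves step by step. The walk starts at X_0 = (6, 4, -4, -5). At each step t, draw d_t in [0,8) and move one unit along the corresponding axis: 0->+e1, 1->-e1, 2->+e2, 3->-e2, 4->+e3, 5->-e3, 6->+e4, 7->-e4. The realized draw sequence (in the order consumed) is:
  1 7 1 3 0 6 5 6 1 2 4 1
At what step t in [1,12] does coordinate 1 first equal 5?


t=0: X=(6, 4, -4, -5), d=1 → -e1, X_1=(5, 4, -4, -5)
t=1: X=(5, 4, -4, -5), d=7 → -e4, X_2=(5, 4, -4, -6)
t=2: X=(5, 4, -4, -6), d=1 → -e1, X_3=(4, 4, -4, -6)
t=3: X=(4, 4, -4, -6), d=3 → -e2, X_4=(4, 3, -4, -6)
t=4: X=(4, 3, -4, -6), d=0 → +e1, X_5=(5, 3, -4, -6)
t=5: X=(5, 3, -4, -6), d=6 → +e4, X_6=(5, 3, -4, -5)
t=6: X=(5, 3, -4, -5), d=5 → -e3, X_7=(5, 3, -5, -5)
t=7: X=(5, 3, -5, -5), d=6 → +e4, X_8=(5, 3, -5, -4)
t=8: X=(5, 3, -5, -4), d=1 → -e1, X_9=(4, 3, -5, -4)
t=9: X=(4, 3, -5, -4), d=2 → +e2, X_10=(4, 4, -5, -4)
t=10: X=(4, 4, -5, -4), d=4 → +e3, X_11=(4, 4, -4, -4)
t=11: X=(4, 4, -4, -4), d=1 → -e1, X_12=(3, 4, -4, -4)

1


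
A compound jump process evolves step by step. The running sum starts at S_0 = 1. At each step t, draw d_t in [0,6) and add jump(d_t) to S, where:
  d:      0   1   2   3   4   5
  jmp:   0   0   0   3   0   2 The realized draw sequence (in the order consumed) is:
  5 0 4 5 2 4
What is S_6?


5

t=0: S=1, d=5, jump=2, S_1=3
t=1: S=3, d=0, jump=0, S_2=3
t=2: S=3, d=4, jump=0, S_3=3
t=3: S=3, d=5, jump=2, S_4=5
t=4: S=5, d=2, jump=0, S_5=5
t=5: S=5, d=4, jump=0, S_6=5


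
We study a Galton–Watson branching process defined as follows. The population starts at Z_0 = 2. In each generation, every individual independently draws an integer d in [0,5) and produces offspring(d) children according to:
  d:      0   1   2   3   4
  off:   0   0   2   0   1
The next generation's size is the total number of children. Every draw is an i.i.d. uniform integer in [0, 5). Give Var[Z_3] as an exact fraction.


14112/15625

Outcome values over d=0..4: [0, 0, 2, 0, 1]
Σy = 3, Σy² = 5, M = 5
μ = 3/5 = 3/5,  σ² = 5/5 − (3/5)² = 16/25
V_0 = 0, E_0 = 2
V_1 = 16/25·E_0 + (3/5)²·V_0 = 32/25;  E_1 = 6/5
V_2 = 16/25·E_1 + (3/5)²·V_1 = 768/625;  E_2 = 18/25
V_3 = 16/25·E_2 + (3/5)²·V_2 = 14112/15625;  E_3 = 54/125


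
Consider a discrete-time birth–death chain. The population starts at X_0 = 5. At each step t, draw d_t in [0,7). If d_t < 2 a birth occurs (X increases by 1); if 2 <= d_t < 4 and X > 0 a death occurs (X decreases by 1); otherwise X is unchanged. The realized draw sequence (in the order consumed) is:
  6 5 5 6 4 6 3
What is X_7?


4

t=0: X=5, d=6 → hold, X_1=5
t=1: X=5, d=5 → hold, X_2=5
t=2: X=5, d=5 → hold, X_3=5
t=3: X=5, d=6 → hold, X_4=5
t=4: X=5, d=4 → hold, X_5=5
t=5: X=5, d=6 → hold, X_6=5
t=6: X=5, d=3 → death, X_7=4


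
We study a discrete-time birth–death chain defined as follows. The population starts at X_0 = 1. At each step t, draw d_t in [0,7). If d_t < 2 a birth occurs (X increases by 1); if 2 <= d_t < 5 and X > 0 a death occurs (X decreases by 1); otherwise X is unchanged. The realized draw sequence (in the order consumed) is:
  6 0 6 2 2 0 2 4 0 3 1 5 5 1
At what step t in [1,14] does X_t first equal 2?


t=0: X=1, d=6 → hold, X_1=1
t=1: X=1, d=0 → birth, X_2=2
t=2: X=2, d=6 → hold, X_3=2
t=3: X=2, d=2 → death, X_4=1
t=4: X=1, d=2 → death, X_5=0
t=5: X=0, d=0 → birth, X_6=1
t=6: X=1, d=2 → death, X_7=0
t=7: X=0, d=4 → hold, X_8=0
t=8: X=0, d=0 → birth, X_9=1
t=9: X=1, d=3 → death, X_10=0
t=10: X=0, d=1 → birth, X_11=1
t=11: X=1, d=5 → hold, X_12=1
t=12: X=1, d=5 → hold, X_13=1
t=13: X=1, d=1 → birth, X_14=2

2


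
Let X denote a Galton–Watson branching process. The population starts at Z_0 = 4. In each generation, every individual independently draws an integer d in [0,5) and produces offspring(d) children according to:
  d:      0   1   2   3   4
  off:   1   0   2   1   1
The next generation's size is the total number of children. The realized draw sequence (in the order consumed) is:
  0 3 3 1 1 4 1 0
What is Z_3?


1

gen 0: Z_0=4, draws=[0, 3, 3, 1], offspring=[1, 1, 1, 0], Z_1=3
gen 1: Z_1=3, draws=[1, 4, 1], offspring=[0, 1, 0], Z_2=1
gen 2: Z_2=1, draws=[0], offspring=[1], Z_3=1


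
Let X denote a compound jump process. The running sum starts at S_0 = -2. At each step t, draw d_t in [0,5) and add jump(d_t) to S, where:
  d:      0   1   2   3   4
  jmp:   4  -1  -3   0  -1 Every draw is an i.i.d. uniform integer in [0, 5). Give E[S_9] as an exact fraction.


-19/5

Outcome values over d=0..4: [4, -1, -3, 0, -1]
Σy = -1, Σy² = 27, M = 5
μ = -1/5 = -1/5,  σ² = 27/5 − (-1/5)² = 134/25
E[S_9] = -2 + 9·(-1/5) = -19/5


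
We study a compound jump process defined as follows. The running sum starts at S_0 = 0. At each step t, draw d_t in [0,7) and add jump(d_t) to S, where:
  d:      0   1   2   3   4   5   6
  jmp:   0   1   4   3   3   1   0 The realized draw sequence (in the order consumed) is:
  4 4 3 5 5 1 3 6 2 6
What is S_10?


t=0: S=0, d=4, jump=3, S_1=3
t=1: S=3, d=4, jump=3, S_2=6
t=2: S=6, d=3, jump=3, S_3=9
t=3: S=9, d=5, jump=1, S_4=10
t=4: S=10, d=5, jump=1, S_5=11
t=5: S=11, d=1, jump=1, S_6=12
t=6: S=12, d=3, jump=3, S_7=15
t=7: S=15, d=6, jump=0, S_8=15
t=8: S=15, d=2, jump=4, S_9=19
t=9: S=19, d=6, jump=0, S_10=19

19
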